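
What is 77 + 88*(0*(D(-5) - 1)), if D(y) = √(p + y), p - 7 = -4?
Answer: 77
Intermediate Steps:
p = 3 (p = 7 - 4 = 3)
D(y) = √(3 + y)
77 + 88*(0*(D(-5) - 1)) = 77 + 88*(0*(√(3 - 5) - 1)) = 77 + 88*(0*(√(-2) - 1)) = 77 + 88*(0*(I*√2 - 1)) = 77 + 88*(0*(-1 + I*√2)) = 77 + 88*0 = 77 + 0 = 77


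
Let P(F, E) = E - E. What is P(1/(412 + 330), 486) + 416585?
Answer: 416585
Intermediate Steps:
P(F, E) = 0
P(1/(412 + 330), 486) + 416585 = 0 + 416585 = 416585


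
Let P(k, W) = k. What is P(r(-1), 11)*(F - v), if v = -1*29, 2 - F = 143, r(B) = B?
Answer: 112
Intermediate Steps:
F = -141 (F = 2 - 1*143 = 2 - 143 = -141)
v = -29
P(r(-1), 11)*(F - v) = -(-141 - 1*(-29)) = -(-141 + 29) = -1*(-112) = 112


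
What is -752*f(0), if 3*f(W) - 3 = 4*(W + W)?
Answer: -752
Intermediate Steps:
f(W) = 1 + 8*W/3 (f(W) = 1 + (4*(W + W))/3 = 1 + (4*(2*W))/3 = 1 + (8*W)/3 = 1 + 8*W/3)
-752*f(0) = -752*(1 + (8/3)*0) = -752*(1 + 0) = -752*1 = -752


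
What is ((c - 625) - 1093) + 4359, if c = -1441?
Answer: 1200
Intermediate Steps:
((c - 625) - 1093) + 4359 = ((-1441 - 625) - 1093) + 4359 = (-2066 - 1093) + 4359 = -3159 + 4359 = 1200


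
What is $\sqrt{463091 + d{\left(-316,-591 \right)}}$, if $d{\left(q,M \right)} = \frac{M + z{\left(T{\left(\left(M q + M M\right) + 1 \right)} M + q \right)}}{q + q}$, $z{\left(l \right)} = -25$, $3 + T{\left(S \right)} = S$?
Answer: $\frac{\sqrt{2890157014}}{79} \approx 680.51$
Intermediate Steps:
$T{\left(S \right)} = -3 + S$
$d{\left(q,M \right)} = \frac{-25 + M}{2 q}$ ($d{\left(q,M \right)} = \frac{M - 25}{q + q} = \frac{-25 + M}{2 q}$)
$\sqrt{463091 + d{\left(-316,-591 \right)}} = \sqrt{463091 + \frac{-25 - 591}{2 \left(-316\right)}} = \sqrt{463091 + \frac{1}{2} \left(- \frac{1}{316}\right) \left(-616\right)} = \sqrt{463091 + \frac{77}{79}} = \sqrt{\frac{36584266}{79}} = \frac{\sqrt{2890157014}}{79}$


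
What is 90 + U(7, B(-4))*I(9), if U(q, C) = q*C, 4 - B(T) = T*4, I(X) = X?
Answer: 1350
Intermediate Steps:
B(T) = 4 - 4*T (B(T) = 4 - T*4 = 4 - 4*T)
U(q, C) = C*q
90 + U(7, B(-4))*I(9) = 90 + ((4 - 4*(-4))*7)*9 = 90 + ((4 + 16)*7)*9 = 90 + (20*7)*9 = 90 + 140*9 = 90 + 1260 = 1350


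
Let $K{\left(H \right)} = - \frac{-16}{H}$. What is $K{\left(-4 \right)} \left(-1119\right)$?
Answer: $4476$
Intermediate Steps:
$K{\left(H \right)} = \frac{16}{H}$
$K{\left(-4 \right)} \left(-1119\right) = \frac{16}{-4} \left(-1119\right) = 16 \left(- \frac{1}{4}\right) \left(-1119\right) = \left(-4\right) \left(-1119\right) = 4476$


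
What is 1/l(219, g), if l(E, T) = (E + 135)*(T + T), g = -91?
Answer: -1/64428 ≈ -1.5521e-5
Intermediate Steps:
l(E, T) = 2*T*(135 + E) (l(E, T) = (135 + E)*(2*T) = 2*T*(135 + E))
1/l(219, g) = 1/(2*(-91)*(135 + 219)) = 1/(2*(-91)*354) = 1/(-64428) = -1/64428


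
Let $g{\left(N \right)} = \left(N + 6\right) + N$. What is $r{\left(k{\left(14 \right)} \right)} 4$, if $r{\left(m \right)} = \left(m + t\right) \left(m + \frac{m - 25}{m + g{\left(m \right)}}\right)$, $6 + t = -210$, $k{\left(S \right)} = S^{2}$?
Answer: $- \frac{518200}{33} \approx -15703.0$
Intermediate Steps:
$g{\left(N \right)} = 6 + 2 N$ ($g{\left(N \right)} = \left(6 + N\right) + N = 6 + 2 N$)
$t = -216$ ($t = -6 - 210 = -216$)
$r{\left(m \right)} = \left(-216 + m\right) \left(m + \frac{-25 + m}{6 + 3 m}\right)$ ($r{\left(m \right)} = \left(m - 216\right) \left(m + \frac{m - 25}{m + \left(6 + 2 m\right)}\right) = \left(-216 + m\right) \left(m + \frac{-25 + m}{6 + 3 m}\right)$)
$r{\left(k{\left(14 \right)} \right)} 4 = \frac{5400 - 1537 \cdot 14^{2} - 641 \left(14^{2}\right)^{2} + 3 \left(14^{2}\right)^{3}}{3 \left(2 + 14^{2}\right)} 4 = \frac{5400 - 301252 - 641 \cdot 196^{2} + 3 \cdot 196^{3}}{3 \left(2 + 196\right)} 4 = \frac{5400 - 301252 - 24624656 + 3 \cdot 7529536}{3 \cdot 198} \cdot 4 = \frac{1}{3} \cdot \frac{1}{198} \left(5400 - 301252 - 24624656 + 22588608\right) 4 = \frac{1}{3} \cdot \frac{1}{198} \left(-2331900\right) 4 = \left(- \frac{129550}{33}\right) 4 = - \frac{518200}{33}$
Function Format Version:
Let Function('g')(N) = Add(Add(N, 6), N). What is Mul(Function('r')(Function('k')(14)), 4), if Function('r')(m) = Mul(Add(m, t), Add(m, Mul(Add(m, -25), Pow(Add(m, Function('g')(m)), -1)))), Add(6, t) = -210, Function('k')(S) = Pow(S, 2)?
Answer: Rational(-518200, 33) ≈ -15703.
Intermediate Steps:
Function('g')(N) = Add(6, Mul(2, N)) (Function('g')(N) = Add(Add(6, N), N) = Add(6, Mul(2, N)))
t = -216 (t = Add(-6, -210) = -216)
Function('r')(m) = Mul(Add(-216, m), Add(m, Mul(Pow(Add(6, Mul(3, m)), -1), Add(-25, m)))) (Function('r')(m) = Mul(Add(m, -216), Add(m, Mul(Add(m, -25), Pow(Add(m, Add(6, Mul(2, m))), -1)))) = Mul(Add(-216, m), Add(m, Mul(Add(-25, m), Pow(Add(6, Mul(3, m)), -1)))) = Mul(Add(-216, m), Add(m, Mul(Pow(Add(6, Mul(3, m)), -1), Add(-25, m)))))
Mul(Function('r')(Function('k')(14)), 4) = Mul(Mul(Rational(1, 3), Pow(Add(2, Pow(14, 2)), -1), Add(5400, Mul(-1537, Pow(14, 2)), Mul(-641, Pow(Pow(14, 2), 2)), Mul(3, Pow(Pow(14, 2), 3)))), 4) = Mul(Mul(Rational(1, 3), Pow(Add(2, 196), -1), Add(5400, Mul(-1537, 196), Mul(-641, Pow(196, 2)), Mul(3, Pow(196, 3)))), 4) = Mul(Mul(Rational(1, 3), Pow(198, -1), Add(5400, -301252, Mul(-641, 38416), Mul(3, 7529536))), 4) = Mul(Mul(Rational(1, 3), Rational(1, 198), Add(5400, -301252, -24624656, 22588608)), 4) = Mul(Mul(Rational(1, 3), Rational(1, 198), -2331900), 4) = Mul(Rational(-129550, 33), 4) = Rational(-518200, 33)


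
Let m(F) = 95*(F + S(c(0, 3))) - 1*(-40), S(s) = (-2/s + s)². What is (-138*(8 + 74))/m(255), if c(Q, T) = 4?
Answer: -15088/33905 ≈ -0.44501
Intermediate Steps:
S(s) = (s - 2/s)²
m(F) = 4815/4 + 95*F (m(F) = 95*(F + (-2 + 4²)²/4²) - 1*(-40) = 95*(F + (-2 + 16)²/16) + 40 = 95*(F + (1/16)*14²) + 40 = 95*(F + (1/16)*196) + 40 = 95*(F + 49/4) + 40 = 95*(49/4 + F) + 40 = (4655/4 + 95*F) + 40 = 4815/4 + 95*F)
(-138*(8 + 74))/m(255) = (-138*(8 + 74))/(4815/4 + 95*255) = (-138*82)/(4815/4 + 24225) = -11316/101715/4 = -11316*4/101715 = -15088/33905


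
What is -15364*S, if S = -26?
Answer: 399464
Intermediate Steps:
-15364*S = -15364*(-26) = 399464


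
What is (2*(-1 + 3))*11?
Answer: 44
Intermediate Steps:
(2*(-1 + 3))*11 = (2*2)*11 = 4*11 = 44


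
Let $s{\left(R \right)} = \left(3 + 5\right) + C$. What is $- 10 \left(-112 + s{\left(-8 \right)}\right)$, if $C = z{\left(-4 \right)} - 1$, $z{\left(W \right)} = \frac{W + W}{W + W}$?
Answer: $1040$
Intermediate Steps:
$z{\left(W \right)} = 1$ ($z{\left(W \right)} = \frac{2 W}{2 W} = 2 W \frac{1}{2 W} = 1$)
$C = 0$ ($C = 1 - 1 = 0$)
$s{\left(R \right)} = 8$ ($s{\left(R \right)} = \left(3 + 5\right) + 0 = 8 + 0 = 8$)
$- 10 \left(-112 + s{\left(-8 \right)}\right) = - 10 \left(-112 + 8\right) = \left(-10\right) \left(-104\right) = 1040$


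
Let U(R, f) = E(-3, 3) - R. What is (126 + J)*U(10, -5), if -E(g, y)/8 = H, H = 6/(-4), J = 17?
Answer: 286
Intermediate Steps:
H = -3/2 (H = 6*(-¼) = -3/2 ≈ -1.5000)
E(g, y) = 12 (E(g, y) = -8*(-3/2) = 12)
U(R, f) = 12 - R
(126 + J)*U(10, -5) = (126 + 17)*(12 - 1*10) = 143*(12 - 10) = 143*2 = 286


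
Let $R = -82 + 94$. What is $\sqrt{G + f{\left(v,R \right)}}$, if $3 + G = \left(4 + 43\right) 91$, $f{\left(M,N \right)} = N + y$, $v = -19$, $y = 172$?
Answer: $\sqrt{4458} \approx 66.768$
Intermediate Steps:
$R = 12$
$f{\left(M,N \right)} = 172 + N$ ($f{\left(M,N \right)} = N + 172 = 172 + N$)
$G = 4274$ ($G = -3 + \left(4 + 43\right) 91 = -3 + 47 \cdot 91 = -3 + 4277 = 4274$)
$\sqrt{G + f{\left(v,R \right)}} = \sqrt{4274 + \left(172 + 12\right)} = \sqrt{4274 + 184} = \sqrt{4458}$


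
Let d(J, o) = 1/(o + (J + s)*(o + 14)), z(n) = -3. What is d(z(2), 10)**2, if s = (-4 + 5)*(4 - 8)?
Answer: 1/24964 ≈ 4.0058e-5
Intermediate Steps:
s = -4 (s = 1*(-4) = -4)
d(J, o) = 1/(o + (-4 + J)*(14 + o)) (d(J, o) = 1/(o + (J - 4)*(o + 14)) = 1/(o + (-4 + J)*(14 + o)))
d(z(2), 10)**2 = (1/(-56 - 3*10 + 14*(-3) - 3*10))**2 = (1/(-56 - 30 - 42 - 30))**2 = (1/(-158))**2 = (-1/158)**2 = 1/24964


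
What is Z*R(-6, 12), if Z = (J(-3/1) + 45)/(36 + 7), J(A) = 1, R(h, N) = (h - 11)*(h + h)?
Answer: 9384/43 ≈ 218.23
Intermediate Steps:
R(h, N) = 2*h*(-11 + h) (R(h, N) = (-11 + h)*(2*h) = 2*h*(-11 + h))
Z = 46/43 (Z = (1 + 45)/(36 + 7) = 46/43 ≈ 1.0698)
Z*R(-6, 12) = 46*(2*(-6)*(-11 - 6))/43 = 46*(2*(-6)*(-17))/43 = (46/43)*204 = 9384/43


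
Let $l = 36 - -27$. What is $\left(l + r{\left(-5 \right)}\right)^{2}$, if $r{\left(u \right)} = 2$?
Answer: $4225$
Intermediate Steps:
$l = 63$ ($l = 36 + 27 = 63$)
$\left(l + r{\left(-5 \right)}\right)^{2} = \left(63 + 2\right)^{2} = 65^{2} = 4225$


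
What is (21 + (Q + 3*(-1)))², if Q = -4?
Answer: 196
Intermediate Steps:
(21 + (Q + 3*(-1)))² = (21 + (-4 + 3*(-1)))² = (21 + (-4 - 3))² = (21 - 7)² = 14² = 196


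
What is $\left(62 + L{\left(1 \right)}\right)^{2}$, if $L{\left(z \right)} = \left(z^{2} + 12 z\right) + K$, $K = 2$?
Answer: $5929$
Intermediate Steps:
$L{\left(z \right)} = 2 + z^{2} + 12 z$ ($L{\left(z \right)} = \left(z^{2} + 12 z\right) + 2 = 2 + z^{2} + 12 z$)
$\left(62 + L{\left(1 \right)}\right)^{2} = \left(62 + \left(2 + 1^{2} + 12 \cdot 1\right)\right)^{2} = \left(62 + \left(2 + 1 + 12\right)\right)^{2} = \left(62 + 15\right)^{2} = 77^{2} = 5929$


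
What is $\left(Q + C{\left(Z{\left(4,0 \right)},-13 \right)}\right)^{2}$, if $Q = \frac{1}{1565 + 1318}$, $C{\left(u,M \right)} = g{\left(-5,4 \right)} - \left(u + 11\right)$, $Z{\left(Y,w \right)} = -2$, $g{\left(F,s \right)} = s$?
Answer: $\frac{207763396}{8311689} \approx 24.997$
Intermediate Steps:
$C{\left(u,M \right)} = -7 - u$ ($C{\left(u,M \right)} = 4 - \left(u + 11\right) = 4 - \left(11 + u\right) = -7 - u$)
$Q = \frac{1}{2883} \approx 0.00034686$
$\left(Q + C{\left(Z{\left(4,0 \right)},-13 \right)}\right)^{2} = \left(\frac{1}{2883} - 5\right)^{2} = \left(- \frac{14414}{2883}\right)^{2} = \frac{207763396}{8311689}$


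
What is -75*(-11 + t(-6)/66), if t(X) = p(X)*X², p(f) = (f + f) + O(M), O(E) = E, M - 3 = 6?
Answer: 10425/11 ≈ 947.73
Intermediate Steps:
M = 9 (M = 3 + 6 = 9)
p(f) = 9 + 2*f (p(f) = (f + f) + 9 = 2*f + 9 = 9 + 2*f)
t(X) = X²*(9 + 2*X) (t(X) = (9 + 2*X)*X² = X²*(9 + 2*X))
-75*(-11 + t(-6)/66) = -75*(-11 + ((-6)²*(9 + 2*(-6)))/66) = -75*(-11 + (36*(9 - 12))*(1/66)) = -75*(-11 + (36*(-3))*(1/66)) = -75*(-11 - 108*1/66) = -75*(-11 - 18/11) = -75*(-139/11) = 10425/11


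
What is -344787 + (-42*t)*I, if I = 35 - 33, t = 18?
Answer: -346299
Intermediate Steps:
I = 2
-344787 + (-42*t)*I = -344787 - 42*18*2 = -344787 - 756*2 = -344787 - 1512 = -346299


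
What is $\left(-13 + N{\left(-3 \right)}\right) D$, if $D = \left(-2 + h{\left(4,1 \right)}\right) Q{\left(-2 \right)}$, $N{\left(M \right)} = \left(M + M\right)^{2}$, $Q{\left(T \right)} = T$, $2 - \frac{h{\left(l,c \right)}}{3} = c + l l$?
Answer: $2162$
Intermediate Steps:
$h{\left(l,c \right)} = 6 - 3 c - 3 l^{2}$ ($h{\left(l,c \right)} = 6 - 3 \left(c + l l\right) = 6 - 3 \left(c + l^{2}\right) = 6 - \left(3 c + 3 l^{2}\right) = 6 - 3 c - 3 l^{2}$)
$N{\left(M \right)} = 4 M^{2}$ ($N{\left(M \right)} = \left(2 M\right)^{2} = 4 M^{2}$)
$D = 94$ ($D = \left(-2 - \left(-3 + 48\right)\right) \left(-2\right) = \left(-2 - 45\right) \left(-2\right) = \left(-47\right) \left(-2\right) = 94$)
$\left(-13 + N{\left(-3 \right)}\right) D = \left(-13 + 4 \left(-3\right)^{2}\right) 94 = \left(-13 + 4 \cdot 9\right) 94 = \left(-13 + 36\right) 94 = 23 \cdot 94 = 2162$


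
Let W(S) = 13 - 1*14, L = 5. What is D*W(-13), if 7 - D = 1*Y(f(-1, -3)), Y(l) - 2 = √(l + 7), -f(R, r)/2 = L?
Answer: -5 + I*√3 ≈ -5.0 + 1.732*I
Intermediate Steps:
f(R, r) = -10 (f(R, r) = -2*5 = -10)
W(S) = -1 (W(S) = 13 - 14 = -1)
Y(l) = 2 + √(7 + l) (Y(l) = 2 + √(l + 7) = 2 + √(7 + l))
D = 5 - I*√3 (D = 7 - (2 + √(7 - 10)) = 7 - (2 + √(-3)) = 7 - (2 + I*√3) = 7 + (-2 - I*√3) = 5 - I*√3 ≈ 5.0 - 1.732*I)
D*W(-13) = (5 - I*√3)*(-1) = -5 + I*√3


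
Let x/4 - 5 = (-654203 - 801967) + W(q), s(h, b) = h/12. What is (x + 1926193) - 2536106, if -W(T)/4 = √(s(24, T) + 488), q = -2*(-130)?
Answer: -6434573 - 112*√10 ≈ -6.4349e+6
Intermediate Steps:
q = 260
s(h, b) = h/12 (s(h, b) = h*(1/12) = h/12)
W(T) = -28*√10 (W(T) = -4*√((1/12)*24 + 488) = -4*√(2 + 488) = -28*√10)
x = -5824660 - 112*√10 (x = 20 + 4*((-654203 - 801967) - 28*√10) = 20 + 4*(-1456170 - 28*√10) = 20 + (-5824680 - 112*√10) = -5824660 - 112*√10 ≈ -5.8250e+6)
(x + 1926193) - 2536106 = ((-5824660 - 112*√10) + 1926193) - 2536106 = (-3898467 - 112*√10) - 2536106 = -6434573 - 112*√10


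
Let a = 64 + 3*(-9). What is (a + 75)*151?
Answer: 16912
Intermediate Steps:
a = 37 (a = 64 - 27 = 37)
(a + 75)*151 = (37 + 75)*151 = 112*151 = 16912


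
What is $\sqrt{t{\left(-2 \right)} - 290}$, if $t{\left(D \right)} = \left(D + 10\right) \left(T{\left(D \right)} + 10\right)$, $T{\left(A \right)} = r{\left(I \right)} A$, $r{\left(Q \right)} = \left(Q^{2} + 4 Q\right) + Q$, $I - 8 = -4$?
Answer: $i \sqrt{786} \approx 28.036 i$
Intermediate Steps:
$I = 4$ ($I = 8 - 4 = 4$)
$r{\left(Q \right)} = Q^{2} + 5 Q$
$T{\left(A \right)} = 36 A$ ($T{\left(A \right)} = 4 \left(5 + 4\right) A = 4 \cdot 9 A = 36 A$)
$t{\left(D \right)} = \left(10 + D\right) \left(10 + 36 D\right)$ ($t{\left(D \right)} = \left(D + 10\right) \left(36 D + 10\right) = \left(10 + D\right) \left(10 + 36 D\right)$)
$\sqrt{t{\left(-2 \right)} - 290} = \sqrt{\left(100 + 36 \left(-2\right)^{2} + 370 \left(-2\right)\right) - 290} = \sqrt{\left(100 + 36 \cdot 4 - 740\right) - 290} = \sqrt{\left(100 + 144 - 740\right) - 290} = \sqrt{-496 - 290} = \sqrt{-786} = i \sqrt{786}$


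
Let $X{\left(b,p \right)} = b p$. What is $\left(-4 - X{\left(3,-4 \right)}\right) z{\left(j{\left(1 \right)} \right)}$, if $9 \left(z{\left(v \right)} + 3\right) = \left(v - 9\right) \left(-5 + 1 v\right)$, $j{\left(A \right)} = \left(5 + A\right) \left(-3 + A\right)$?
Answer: $\frac{880}{3} \approx 293.33$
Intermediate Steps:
$j{\left(A \right)} = \left(-3 + A\right) \left(5 + A\right)$
$z{\left(v \right)} = -3 + \frac{\left(-9 + v\right) \left(-5 + v\right)}{9}$ ($z{\left(v \right)} = -3 + \frac{\left(v - 9\right) \left(-5 + 1 v\right)}{9} = -3 + \frac{\left(-9 + v\right) \left(-5 + v\right)}{9}$)
$\left(-4 - X{\left(3,-4 \right)}\right) z{\left(j{\left(1 \right)} \right)} = \left(-4 - 3 \left(-4\right)\right) \left(2 - \frac{14 \left(-15 + 1^{2} + 2 \cdot 1\right)}{9} + \frac{\left(-15 + 1^{2} + 2 \cdot 1\right)^{2}}{9}\right) = \left(-4 - -12\right) \left(2 - \frac{14 \left(-15 + 1 + 2\right)}{9} + \frac{\left(-15 + 1 + 2\right)^{2}}{9}\right) = \left(-4 + 12\right) \left(2 - - \frac{56}{3} + \frac{\left(-12\right)^{2}}{9}\right) = 8 \left(2 + \frac{56}{3} + \frac{1}{9} \cdot 144\right) = 8 \left(2 + \frac{56}{3} + 16\right) = 8 \cdot \frac{110}{3} = \frac{880}{3}$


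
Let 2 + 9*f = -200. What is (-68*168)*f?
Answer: 769216/3 ≈ 2.5641e+5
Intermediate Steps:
f = -202/9 (f = -2/9 + (⅑)*(-200) = -2/9 - 200/9 = -202/9 ≈ -22.444)
(-68*168)*f = -68*168*(-202/9) = -11424*(-202/9) = 769216/3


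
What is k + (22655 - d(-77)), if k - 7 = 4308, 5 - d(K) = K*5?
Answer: 26580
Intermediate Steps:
d(K) = 5 - 5*K (d(K) = 5 - K*5 = 5 - 5*K)
k = 4315 (k = 7 + 4308 = 4315)
k + (22655 - d(-77)) = 4315 + (22655 - (5 - 5*(-77))) = 4315 + (22655 - (5 + 385)) = 4315 + (22655 - 1*390) = 4315 + (22655 - 390) = 4315 + 22265 = 26580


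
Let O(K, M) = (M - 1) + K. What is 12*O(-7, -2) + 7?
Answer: -113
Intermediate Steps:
O(K, M) = -1 + K + M (O(K, M) = (-1 + M) + K = -1 + K + M)
12*O(-7, -2) + 7 = 12*(-1 - 7 - 2) + 7 = 12*(-10) + 7 = -120 + 7 = -113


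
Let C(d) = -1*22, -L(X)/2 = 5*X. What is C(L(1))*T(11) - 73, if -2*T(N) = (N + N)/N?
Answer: -51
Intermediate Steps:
T(N) = -1 (T(N) = -(N + N)/(2*N) = -2*N/(2*N) = -½*2 = -1)
L(X) = -10*X
C(d) = -22
C(L(1))*T(11) - 73 = -22*(-1) - 73 = 22 - 73 = -51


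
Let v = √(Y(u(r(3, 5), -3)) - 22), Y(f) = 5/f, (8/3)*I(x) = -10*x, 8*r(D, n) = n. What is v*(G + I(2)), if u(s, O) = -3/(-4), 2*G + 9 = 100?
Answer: 38*I*√138/3 ≈ 148.8*I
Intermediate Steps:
G = 91/2 (G = -9/2 + (½)*100 = -9/2 + 50 = 91/2 ≈ 45.500)
r(D, n) = n/8
I(x) = -15*x/4 (I(x) = 3*(-10*x)/8 = -15*x/4)
u(s, O) = ¾ (u(s, O) = -3*(-¼) = ¾)
v = I*√138/3 (v = √(5/(¾) - 22) = √(5*(4/3) - 22) = √(20/3 - 22) = √(-46/3) = I*√138/3 ≈ 3.9158*I)
v*(G + I(2)) = (I*√138/3)*(91/2 - 15/4*2) = (I*√138/3)*(91/2 - 15/2) = (I*√138/3)*38 = 38*I*√138/3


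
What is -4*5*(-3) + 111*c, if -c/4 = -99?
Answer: 44016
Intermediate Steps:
c = 396 (c = -4*(-99) = 396)
-4*5*(-3) + 111*c = -4*5*(-3) + 111*396 = -20*(-3) + 43956 = 60 + 43956 = 44016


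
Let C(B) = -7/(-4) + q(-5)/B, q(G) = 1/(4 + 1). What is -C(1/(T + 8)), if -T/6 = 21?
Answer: 437/20 ≈ 21.850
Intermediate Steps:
T = -126 (T = -6*21 = -126)
q(G) = ⅕ (q(G) = 1/5 = ⅕)
C(B) = 7/4 + 1/(5*B) (C(B) = -7/(-4) + 1/(5*B) = -7*(-¼) + 1/(5*B) = 7/4 + 1/(5*B))
-C(1/(T + 8)) = -(4 + 35/(-126 + 8))/(20*(1/(-126 + 8))) = -(4 + 35/(-118))/(20*(1/(-118))) = -(4 + 35*(-1/118))/(20*(-1/118)) = -(-118)*(4 - 35/118)/20 = -(-118)*437/(20*118) = -1*(-437/20) = 437/20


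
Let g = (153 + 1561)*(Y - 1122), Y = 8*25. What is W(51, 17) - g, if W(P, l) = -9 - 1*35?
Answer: 1580264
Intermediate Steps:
Y = 200
W(P, l) = -44 (W(P, l) = -9 - 35 = -44)
g = -1580308 (g = (153 + 1561)*(200 - 1122) = 1714*(-922) = -1580308)
W(51, 17) - g = -44 - 1*(-1580308) = -44 + 1580308 = 1580264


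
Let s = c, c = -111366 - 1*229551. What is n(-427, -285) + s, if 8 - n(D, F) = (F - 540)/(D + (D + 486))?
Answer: -125455337/368 ≈ -3.4091e+5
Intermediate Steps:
n(D, F) = 8 - (-540 + F)/(486 + 2*D) (n(D, F) = 8 - (F - 540)/(D + (D + 486)) = 8 - (-540 + F)/(D + (486 + D)) = 8 - (-540 + F)/(486 + 2*D))
c = -340917 (c = -111366 - 229551 = -340917)
s = -340917
n(-427, -285) + s = (4428 - 1*(-285) + 16*(-427))/(2*(243 - 427)) - 340917 = (½)*(4428 + 285 - 6832)/(-184) - 340917 = (½)*(-1/184)*(-2119) - 340917 = 2119/368 - 340917 = -125455337/368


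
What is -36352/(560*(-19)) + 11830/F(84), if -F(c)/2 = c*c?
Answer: 246893/95760 ≈ 2.5782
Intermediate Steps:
F(c) = -2*c**2 (F(c) = -2*c*c = -2*c**2)
-36352/(560*(-19)) + 11830/F(84) = -36352/(560*(-19)) + 11830/((-2*84**2)) = -36352/(-10640) + 11830/((-2*7056)) = -36352*(-1/10640) + 11830/(-14112) = 2272/665 + 11830*(-1/14112) = 2272/665 - 845/1008 = 246893/95760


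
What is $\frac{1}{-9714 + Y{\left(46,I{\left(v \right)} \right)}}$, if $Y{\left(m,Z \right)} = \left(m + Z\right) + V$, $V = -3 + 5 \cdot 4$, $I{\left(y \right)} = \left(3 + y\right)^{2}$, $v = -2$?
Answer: $- \frac{1}{9650} \approx -0.00010363$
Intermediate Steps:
$V = 17$ ($V = -3 + 20 = 17$)
$Y{\left(m,Z \right)} = 17 + Z + m$ ($Y{\left(m,Z \right)} = \left(m + Z\right) + 17 = \left(Z + m\right) + 17 = 17 + Z + m$)
$\frac{1}{-9714 + Y{\left(46,I{\left(v \right)} \right)}} = \frac{1}{-9714 + \left(17 + \left(3 - 2\right)^{2} + 46\right)} = \frac{1}{-9714 + \left(17 + 1^{2} + 46\right)} = \frac{1}{-9714 + \left(17 + 1 + 46\right)} = \frac{1}{-9714 + 64} = \frac{1}{-9650} = - \frac{1}{9650}$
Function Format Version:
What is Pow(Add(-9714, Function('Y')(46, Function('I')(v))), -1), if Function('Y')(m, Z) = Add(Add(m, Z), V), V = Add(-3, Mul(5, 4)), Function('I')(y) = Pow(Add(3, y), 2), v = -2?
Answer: Rational(-1, 9650) ≈ -0.00010363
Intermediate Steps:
V = 17 (V = Add(-3, 20) = 17)
Function('Y')(m, Z) = Add(17, Z, m) (Function('Y')(m, Z) = Add(Add(m, Z), 17) = Add(Add(Z, m), 17) = Add(17, Z, m))
Pow(Add(-9714, Function('Y')(46, Function('I')(v))), -1) = Pow(Add(-9714, Add(17, Pow(Add(3, -2), 2), 46)), -1) = Pow(Add(-9714, Add(17, Pow(1, 2), 46)), -1) = Pow(Add(-9714, Add(17, 1, 46)), -1) = Pow(Add(-9714, 64), -1) = Pow(-9650, -1) = Rational(-1, 9650)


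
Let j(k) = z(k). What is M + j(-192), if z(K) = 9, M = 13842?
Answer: 13851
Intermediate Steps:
j(k) = 9
M + j(-192) = 13842 + 9 = 13851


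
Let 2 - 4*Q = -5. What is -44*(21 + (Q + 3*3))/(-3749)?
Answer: 1397/3749 ≈ 0.37263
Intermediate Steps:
Q = 7/4 (Q = 1/2 - 1/4*(-5) = 1/2 + 5/4 = 7/4 ≈ 1.7500)
-44*(21 + (Q + 3*3))/(-3749) = -44*(21 + (7/4 + 3*3))/(-3749) = -44*(21 + (7/4 + 9))*(-1/3749) = -44*(21 + 43/4)*(-1/3749) = -44*127/4*(-1/3749) = -1397*(-1/3749) = 1397/3749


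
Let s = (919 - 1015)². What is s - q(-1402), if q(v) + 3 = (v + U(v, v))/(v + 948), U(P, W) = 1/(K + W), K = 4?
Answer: 5849265551/634692 ≈ 9215.9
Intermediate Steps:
U(P, W) = 1/(4 + W)
q(v) = -3 + (v + 1/(4 + v))/(948 + v) (q(v) = -3 + (v + 1/(4 + v))/(v + 948) = -3 + (v + 1/(4 + v))/(948 + v))
s = 9216 (s = (-96)² = 9216)
s - q(-1402) = 9216 - (1 - 2*(4 - 1402)*(1422 - 1402))/((4 - 1402)*(948 - 1402)) = 9216 - (1 - 2*(-1398)*20)/((-1398)*(-454)) = 9216 - (-1)*(-1)*(1 + 55920)/(1398*454) = 9216 - (-1)*(-1)*55921/(1398*454) = 9216 - 1*55921/634692 = 9216 - 55921/634692 = 5849265551/634692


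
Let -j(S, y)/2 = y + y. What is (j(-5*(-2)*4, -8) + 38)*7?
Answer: 490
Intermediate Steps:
j(S, y) = -4*y (j(S, y) = -2*(y + y) = -4*y)
(j(-5*(-2)*4, -8) + 38)*7 = (-4*(-8) + 38)*7 = (32 + 38)*7 = 70*7 = 490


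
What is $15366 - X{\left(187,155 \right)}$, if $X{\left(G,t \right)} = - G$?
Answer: $15553$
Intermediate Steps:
$15366 - X{\left(187,155 \right)} = 15366 - \left(-1\right) 187 = 15366 - -187 = 15366 + 187 = 15553$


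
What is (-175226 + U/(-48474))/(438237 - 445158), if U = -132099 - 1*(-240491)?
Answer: 4247006758/167744277 ≈ 25.318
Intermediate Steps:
U = 108392 (U = -132099 + 240491 = 108392)
(-175226 + U/(-48474))/(438237 - 445158) = (-175226 + 108392/(-48474))/(438237 - 445158) = (-175226 + 108392*(-1/48474))/(-6921) = (-175226 - 54196/24237)*(-1/6921) = -4247006758/24237*(-1/6921) = 4247006758/167744277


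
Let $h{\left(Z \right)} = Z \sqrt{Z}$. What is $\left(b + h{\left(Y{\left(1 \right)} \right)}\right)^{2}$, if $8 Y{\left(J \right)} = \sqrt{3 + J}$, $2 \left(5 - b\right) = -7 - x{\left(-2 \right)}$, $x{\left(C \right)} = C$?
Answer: $\frac{3721}{64} \approx 58.141$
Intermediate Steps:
$b = \frac{15}{2}$ ($b = 5 - \frac{-7 - -2}{2} = 5 - \frac{-7 + 2}{2} = 5 - - \frac{5}{2} = 5 + \frac{5}{2} = \frac{15}{2} \approx 7.5$)
$Y{\left(J \right)} = \frac{\sqrt{3 + J}}{8}$
$h{\left(Z \right)} = Z^{\frac{3}{2}}$
$\left(b + h{\left(Y{\left(1 \right)} \right)}\right)^{2} = \left(\frac{15}{2} + \left(\frac{\sqrt{3 + 1}}{8}\right)^{\frac{3}{2}}\right)^{2} = \left(\frac{15}{2} + \left(\frac{\sqrt{4}}{8}\right)^{\frac{3}{2}}\right)^{2} = \left(\frac{15}{2} + \left(\frac{1}{8} \cdot 2\right)^{\frac{3}{2}}\right)^{2} = \left(\frac{15}{2} + \left(\frac{1}{4}\right)^{\frac{3}{2}}\right)^{2} = \left(\frac{15}{2} + \frac{1}{8}\right)^{2} = \left(\frac{61}{8}\right)^{2} = \frac{3721}{64}$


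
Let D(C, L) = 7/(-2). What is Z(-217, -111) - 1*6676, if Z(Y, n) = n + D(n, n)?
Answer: -13581/2 ≈ -6790.5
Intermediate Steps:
D(C, L) = -7/2 (D(C, L) = 7*(-½) = -7/2)
Z(Y, n) = -7/2 + n (Z(Y, n) = n - 7/2 = -7/2 + n)
Z(-217, -111) - 1*6676 = (-7/2 - 111) - 1*6676 = -229/2 - 6676 = -13581/2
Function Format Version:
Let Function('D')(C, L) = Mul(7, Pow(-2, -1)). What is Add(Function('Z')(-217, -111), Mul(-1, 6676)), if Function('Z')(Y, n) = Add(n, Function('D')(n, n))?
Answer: Rational(-13581, 2) ≈ -6790.5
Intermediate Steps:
Function('D')(C, L) = Rational(-7, 2) (Function('D')(C, L) = Mul(7, Rational(-1, 2)) = Rational(-7, 2))
Function('Z')(Y, n) = Add(Rational(-7, 2), n) (Function('Z')(Y, n) = Add(n, Rational(-7, 2)) = Add(Rational(-7, 2), n))
Add(Function('Z')(-217, -111), Mul(-1, 6676)) = Add(Add(Rational(-7, 2), -111), Mul(-1, 6676)) = Add(Rational(-229, 2), -6676) = Rational(-13581, 2)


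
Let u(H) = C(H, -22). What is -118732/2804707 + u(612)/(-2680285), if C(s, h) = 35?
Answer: -63666752673/1503482820299 ≈ -0.042346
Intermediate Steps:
u(H) = 35
-118732/2804707 + u(612)/(-2680285) = -118732/2804707 + 35/(-2680285) = -118732*1/2804707 + 35*(-1/2680285) = -118732/2804707 - 7/536057 = -63666752673/1503482820299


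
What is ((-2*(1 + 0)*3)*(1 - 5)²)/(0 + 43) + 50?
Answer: 2054/43 ≈ 47.767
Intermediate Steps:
((-2*(1 + 0)*3)*(1 - 5)²)/(0 + 43) + 50 = ((-2*1*3)*(-4)²)/43 + 50 = (-2*3*16)/43 + 50 = (-6*16)/43 + 50 = (1/43)*(-96) + 50 = -96/43 + 50 = 2054/43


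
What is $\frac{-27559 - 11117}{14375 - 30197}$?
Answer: $\frac{22}{9} \approx 2.4444$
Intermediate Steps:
$\frac{-27559 - 11117}{14375 - 30197} = - \frac{38676}{-15822} = \left(-38676\right) \left(- \frac{1}{15822}\right) = \frac{22}{9}$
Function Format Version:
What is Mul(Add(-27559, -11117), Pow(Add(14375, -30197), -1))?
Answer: Rational(22, 9) ≈ 2.4444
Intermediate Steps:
Mul(Add(-27559, -11117), Pow(Add(14375, -30197), -1)) = Mul(-38676, Pow(-15822, -1)) = Mul(-38676, Rational(-1, 15822)) = Rational(22, 9)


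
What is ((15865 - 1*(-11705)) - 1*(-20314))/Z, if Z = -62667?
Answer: -47884/62667 ≈ -0.76410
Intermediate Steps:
((15865 - 1*(-11705)) - 1*(-20314))/Z = ((15865 - 1*(-11705)) - 1*(-20314))/(-62667) = ((15865 + 11705) + 20314)*(-1/62667) = (27570 + 20314)*(-1/62667) = 47884*(-1/62667) = -47884/62667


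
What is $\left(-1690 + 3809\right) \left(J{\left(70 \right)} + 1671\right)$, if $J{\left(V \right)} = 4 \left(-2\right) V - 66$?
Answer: $2214355$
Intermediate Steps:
$J{\left(V \right)} = -66 - 8 V$ ($J{\left(V \right)} = - 8 V - 66 = -66 - 8 V$)
$\left(-1690 + 3809\right) \left(J{\left(70 \right)} + 1671\right) = \left(-1690 + 3809\right) \left(\left(-66 - 560\right) + 1671\right) = 2119 \left(\left(-66 - 560\right) + 1671\right) = 2119 \left(-626 + 1671\right) = 2119 \cdot 1045 = 2214355$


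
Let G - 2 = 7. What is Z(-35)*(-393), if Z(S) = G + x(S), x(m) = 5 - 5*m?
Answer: -74277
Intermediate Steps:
G = 9 (G = 2 + 7 = 9)
Z(S) = 14 - 5*S (Z(S) = 9 + (5 - 5*S) = 14 - 5*S)
Z(-35)*(-393) = (14 - 5*(-35))*(-393) = (14 + 175)*(-393) = 189*(-393) = -74277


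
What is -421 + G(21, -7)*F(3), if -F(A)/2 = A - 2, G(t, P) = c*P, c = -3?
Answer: -463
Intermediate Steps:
G(t, P) = -3*P
F(A) = 4 - 2*A (F(A) = -2*(A - 2) = -2*(-2 + A) = 4 - 2*A)
-421 + G(21, -7)*F(3) = -421 + (-3*(-7))*(4 - 2*3) = -421 + 21*(4 - 6) = -421 + 21*(-2) = -421 - 42 = -463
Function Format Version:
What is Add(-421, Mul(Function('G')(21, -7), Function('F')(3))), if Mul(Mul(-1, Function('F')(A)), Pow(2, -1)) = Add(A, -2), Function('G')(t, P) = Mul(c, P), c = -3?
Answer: -463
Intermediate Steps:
Function('G')(t, P) = Mul(-3, P)
Function('F')(A) = Add(4, Mul(-2, A)) (Function('F')(A) = Mul(-2, Add(A, -2)) = Mul(-2, Add(-2, A)) = Add(4, Mul(-2, A)))
Add(-421, Mul(Function('G')(21, -7), Function('F')(3))) = Add(-421, Mul(Mul(-3, -7), Add(4, Mul(-2, 3)))) = Add(-421, Mul(21, Add(4, -6))) = Add(-421, Mul(21, -2)) = Add(-421, -42) = -463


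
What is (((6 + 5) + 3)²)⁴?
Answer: 1475789056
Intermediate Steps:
(((6 + 5) + 3)²)⁴ = ((11 + 3)²)⁴ = (14²)⁴ = 196⁴ = 1475789056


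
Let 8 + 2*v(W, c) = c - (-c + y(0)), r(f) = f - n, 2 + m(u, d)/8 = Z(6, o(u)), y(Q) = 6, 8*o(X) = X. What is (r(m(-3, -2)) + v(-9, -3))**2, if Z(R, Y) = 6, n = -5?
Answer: 729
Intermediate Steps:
o(X) = X/8
m(u, d) = 32 (m(u, d) = -16 + 8*6 = -16 + 48 = 32)
r(f) = 5 + f (r(f) = f - 1*(-5) = f + 5 = 5 + f)
v(W, c) = -7 + c (v(W, c) = -4 + (c - (-c + 6))/2 = -4 + (c - (6 - c))/2 = -4 + (c + (-6 + c))/2 = -4 + (-6 + 2*c)/2 = -4 + (-3 + c) = -7 + c)
(r(m(-3, -2)) + v(-9, -3))**2 = ((5 + 32) + (-7 - 3))**2 = (37 - 10)**2 = 27**2 = 729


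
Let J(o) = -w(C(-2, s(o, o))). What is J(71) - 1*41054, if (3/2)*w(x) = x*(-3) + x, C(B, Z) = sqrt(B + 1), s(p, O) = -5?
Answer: -41054 + 4*I/3 ≈ -41054.0 + 1.3333*I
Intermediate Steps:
C(B, Z) = sqrt(1 + B)
w(x) = -4*x/3 (w(x) = 2*(x*(-3) + x)/3 = 2*(-3*x + x)/3 = 2*(-2*x)/3 = -4*x/3)
J(o) = 4*I/3 (J(o) = -(-4)*sqrt(1 - 2)/3 = -(-4)*sqrt(-1)/3 = -(-4)*I/3 = 4*I/3)
J(71) - 1*41054 = 4*I/3 - 1*41054 = 4*I/3 - 41054 = -41054 + 4*I/3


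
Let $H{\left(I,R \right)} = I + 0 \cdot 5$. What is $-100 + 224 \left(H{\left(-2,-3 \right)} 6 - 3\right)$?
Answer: $-3460$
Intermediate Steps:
$H{\left(I,R \right)} = I$ ($H{\left(I,R \right)} = I + 0 = I$)
$-100 + 224 \left(H{\left(-2,-3 \right)} 6 - 3\right) = -100 + 224 \left(\left(-2\right) 6 - 3\right) = -100 + 224 \left(-12 - 3\right) = -100 + 224 \left(-15\right) = -100 - 3360 = -3460$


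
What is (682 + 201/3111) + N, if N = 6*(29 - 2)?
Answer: 875295/1037 ≈ 844.06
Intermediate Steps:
N = 162 (N = 6*27 = 162)
(682 + 201/3111) + N = (682 + 201/3111) + 162 = (682 + 201*(1/3111)) + 162 = (682 + 67/1037) + 162 = 707301/1037 + 162 = 875295/1037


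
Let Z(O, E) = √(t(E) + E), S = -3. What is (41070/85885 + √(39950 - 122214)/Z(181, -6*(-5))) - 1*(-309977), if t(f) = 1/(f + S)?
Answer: 5324483143/17177 + 6*I*√50037078/811 ≈ 3.0998e+5 + 52.333*I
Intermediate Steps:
t(f) = 1/(-3 + f) (t(f) = 1/(f - 3) = 1/(-3 + f))
Z(O, E) = √(E + 1/(-3 + E)) (Z(O, E) = √(1/(-3 + E) + E) = √(E + 1/(-3 + E)))
(41070/85885 + √(39950 - 122214)/Z(181, -6*(-5))) - 1*(-309977) = (41070/85885 + √(39950 - 122214)/(√((1 + (-6*(-5))*(-3 - 6*(-5)))/(-3 - 6*(-5))))) - 1*(-309977) = (41070*(1/85885) + √(-82264)/(√((1 + 30*(-3 + 30))/(-3 + 30)))) + 309977 = (8214/17177 + (2*I*√20566)/(√((1 + 30*27)/27))) + 309977 = (8214/17177 + (2*I*√20566)/(√((1 + 810)/27))) + 309977 = (8214/17177 + (2*I*√20566)/(√((1/27)*811))) + 309977 = (8214/17177 + (2*I*√20566)/(√(811/27))) + 309977 = (8214/17177 + (2*I*√20566)/((√2433/9))) + 309977 = (8214/17177 + (2*I*√20566)*(3*√2433/811)) + 309977 = (8214/17177 + 6*I*√50037078/811) + 309977 = 5324483143/17177 + 6*I*√50037078/811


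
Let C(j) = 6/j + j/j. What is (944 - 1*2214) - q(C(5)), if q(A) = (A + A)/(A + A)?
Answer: -1271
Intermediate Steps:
C(j) = 1 + 6/j (C(j) = 6/j + 1 = 1 + 6/j)
q(A) = 1 (q(A) = (2*A)/((2*A)) = (2*A)*(1/(2*A)) = 1)
(944 - 1*2214) - q(C(5)) = (944 - 1*2214) - 1*1 = (944 - 2214) - 1 = -1270 - 1 = -1271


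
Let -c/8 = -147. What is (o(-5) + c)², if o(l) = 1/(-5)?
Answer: 34562641/25 ≈ 1.3825e+6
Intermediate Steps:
c = 1176 (c = -8*(-147) = 1176)
o(l) = -⅕
(o(-5) + c)² = (-⅕ + 1176)² = (5879/5)² = 34562641/25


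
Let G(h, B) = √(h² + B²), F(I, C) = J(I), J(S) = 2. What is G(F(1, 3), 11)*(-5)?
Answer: -25*√5 ≈ -55.902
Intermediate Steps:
F(I, C) = 2
G(h, B) = √(B² + h²)
G(F(1, 3), 11)*(-5) = √(11² + 2²)*(-5) = √(121 + 4)*(-5) = √125*(-5) = (5*√5)*(-5) = -25*√5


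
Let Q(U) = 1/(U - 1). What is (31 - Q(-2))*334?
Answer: 31396/3 ≈ 10465.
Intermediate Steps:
Q(U) = 1/(-1 + U)
(31 - Q(-2))*334 = (31 - 1/(-1 - 2))*334 = (31 - 1/(-3))*334 = (31 - 1*(-⅓))*334 = (31 + ⅓)*334 = (94/3)*334 = 31396/3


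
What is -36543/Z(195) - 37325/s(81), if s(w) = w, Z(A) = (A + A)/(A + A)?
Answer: -2997308/81 ≈ -37004.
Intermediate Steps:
Z(A) = 1 (Z(A) = (2*A)/((2*A)) = (2*A)*(1/(2*A)) = 1)
-36543/Z(195) - 37325/s(81) = -36543/1 - 37325/81 = -36543*1 - 37325*1/81 = -36543 - 37325/81 = -2997308/81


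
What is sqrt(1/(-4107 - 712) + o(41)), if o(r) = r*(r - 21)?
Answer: sqrt(19042659201)/4819 ≈ 28.636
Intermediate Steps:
o(r) = r*(-21 + r)
sqrt(1/(-4107 - 712) + o(41)) = sqrt(1/(-4107 - 712) + 41*(-21 + 41)) = sqrt(1/(-4819) + 41*20) = sqrt(-1/4819 + 820) = sqrt(3951579/4819) = sqrt(19042659201)/4819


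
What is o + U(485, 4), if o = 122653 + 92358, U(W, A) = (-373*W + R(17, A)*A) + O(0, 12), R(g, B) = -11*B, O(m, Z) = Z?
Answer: 33942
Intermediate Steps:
U(W, A) = 12 - 373*W - 11*A² (U(W, A) = (-373*W + (-11*A)*A) + 12 = (-373*W - 11*A²) + 12 = 12 - 373*W - 11*A²)
o = 215011
o + U(485, 4) = 215011 + (12 - 373*485 - 11*4²) = 215011 + (12 - 180905 - 11*16) = 215011 + (12 - 180905 - 176) = 215011 - 181069 = 33942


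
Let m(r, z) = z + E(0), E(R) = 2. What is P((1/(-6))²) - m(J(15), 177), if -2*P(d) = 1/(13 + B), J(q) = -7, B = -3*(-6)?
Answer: -11099/62 ≈ -179.02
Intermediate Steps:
B = 18
m(r, z) = 2 + z (m(r, z) = z + 2 = 2 + z)
P(d) = -1/62 (P(d) = -1/(2*(13 + 18)) = -½/31 = -½*1/31 = -1/62)
P((1/(-6))²) - m(J(15), 177) = -1/62 - (2 + 177) = -1/62 - 1*179 = -1/62 - 179 = -11099/62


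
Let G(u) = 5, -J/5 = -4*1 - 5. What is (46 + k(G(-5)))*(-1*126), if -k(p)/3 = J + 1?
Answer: 11592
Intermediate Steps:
J = 45 (J = -5*(-4*1 - 5) = -5*(-4 - 5) = -5*(-9) = 45)
k(p) = -138 (k(p) = -3*(45 + 1) = -3*46 = -138)
(46 + k(G(-5)))*(-1*126) = (46 - 138)*(-1*126) = -92*(-126) = 11592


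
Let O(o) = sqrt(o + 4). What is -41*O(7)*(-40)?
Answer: 1640*sqrt(11) ≈ 5439.3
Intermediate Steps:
O(o) = sqrt(4 + o)
-41*O(7)*(-40) = -41*sqrt(4 + 7)*(-40) = -41*sqrt(11)*(-40) = 1640*sqrt(11)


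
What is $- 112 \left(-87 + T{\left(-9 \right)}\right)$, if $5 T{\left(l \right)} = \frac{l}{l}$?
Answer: $\frac{48608}{5} \approx 9721.6$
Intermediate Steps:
$T{\left(l \right)} = \frac{1}{5}$ ($T{\left(l \right)} = \frac{l \frac{1}{l}}{5} = \frac{1}{5} \cdot 1 = \frac{1}{5}$)
$- 112 \left(-87 + T{\left(-9 \right)}\right) = - 112 \left(-87 + \frac{1}{5}\right) = \left(-112\right) \left(- \frac{434}{5}\right) = \frac{48608}{5}$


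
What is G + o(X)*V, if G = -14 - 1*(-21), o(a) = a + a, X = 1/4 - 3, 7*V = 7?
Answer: 3/2 ≈ 1.5000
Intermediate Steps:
V = 1 (V = (⅐)*7 = 1)
X = -11/4 (X = 1*(¼) - 3 = ¼ - 3 = -11/4 ≈ -2.7500)
o(a) = 2*a
G = 7 (G = -14 + 21 = 7)
G + o(X)*V = 7 + (2*(-11/4))*1 = 7 - 11/2*1 = 7 - 11/2 = 3/2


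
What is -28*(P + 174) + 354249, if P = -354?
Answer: 359289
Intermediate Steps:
-28*(P + 174) + 354249 = -28*(-354 + 174) + 354249 = -28*(-180) + 354249 = 5040 + 354249 = 359289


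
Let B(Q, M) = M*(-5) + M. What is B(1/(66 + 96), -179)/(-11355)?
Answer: -716/11355 ≈ -0.063056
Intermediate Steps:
B(Q, M) = -4*M (B(Q, M) = -5*M + M = -4*M)
B(1/(66 + 96), -179)/(-11355) = -4*(-179)/(-11355) = 716*(-1/11355) = -716/11355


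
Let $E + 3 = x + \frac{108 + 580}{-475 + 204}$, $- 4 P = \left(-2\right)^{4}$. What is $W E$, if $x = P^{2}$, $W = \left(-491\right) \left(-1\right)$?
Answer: $\frac{1391985}{271} \approx 5136.5$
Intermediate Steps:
$W = 491$
$P = -4$ ($P = - \frac{\left(-2\right)^{4}}{4} = \left(- \frac{1}{4}\right) 16 = -4$)
$x = 16$ ($x = \left(-4\right)^{2} = 16$)
$E = \frac{2835}{271}$ ($E = -3 + \left(16 + \frac{108 + 580}{-475 + 204}\right) = -3 + \left(16 + \frac{688}{-271}\right) = -3 + \left(16 + 688 \left(- \frac{1}{271}\right)\right) = -3 + \left(16 - \frac{688}{271}\right) = -3 + \frac{3648}{271} = \frac{2835}{271} \approx 10.461$)
$W E = 491 \cdot \frac{2835}{271} = \frac{1391985}{271}$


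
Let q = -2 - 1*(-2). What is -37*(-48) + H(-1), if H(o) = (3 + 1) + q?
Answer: 1780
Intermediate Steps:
q = 0 (q = -2 + 2 = 0)
H(o) = 4 (H(o) = (3 + 1) + 0 = 4 + 0 = 4)
-37*(-48) + H(-1) = -37*(-48) + 4 = 1776 + 4 = 1780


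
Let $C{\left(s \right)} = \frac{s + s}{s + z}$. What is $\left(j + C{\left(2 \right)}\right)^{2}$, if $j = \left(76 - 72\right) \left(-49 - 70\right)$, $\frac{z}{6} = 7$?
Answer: $\frac{27405225}{121} \approx 2.2649 \cdot 10^{5}$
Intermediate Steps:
$z = 42$ ($z = 6 \cdot 7 = 42$)
$C{\left(s \right)} = \frac{2 s}{42 + s}$ ($C{\left(s \right)} = \frac{s + s}{s + 42} = \frac{2 s}{42 + s}$)
$j = -476$ ($j = 4 \left(-119\right) = -476$)
$\left(j + C{\left(2 \right)}\right)^{2} = \left(-476 + 2 \cdot 2 \frac{1}{42 + 2}\right)^{2} = \left(-476 + 2 \cdot 2 \cdot \frac{1}{44}\right)^{2} = \left(-476 + \frac{1}{11}\right)^{2} = \left(- \frac{5235}{11}\right)^{2} = \frac{27405225}{121}$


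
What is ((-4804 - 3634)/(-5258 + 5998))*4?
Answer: -8438/185 ≈ -45.611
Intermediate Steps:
((-4804 - 3634)/(-5258 + 5998))*4 = -8438/740*4 = -8438*1/740*4 = -4219/370*4 = -8438/185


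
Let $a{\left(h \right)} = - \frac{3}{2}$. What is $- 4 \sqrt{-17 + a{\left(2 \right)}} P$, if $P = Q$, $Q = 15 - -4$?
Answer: $- 38 i \sqrt{74} \approx - 326.89 i$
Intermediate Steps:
$Q = 19$ ($Q = 15 + 4 = 19$)
$P = 19$
$a{\left(h \right)} = - \frac{3}{2}$ ($a{\left(h \right)} = \left(-3\right) \frac{1}{2} = - \frac{3}{2}$)
$- 4 \sqrt{-17 + a{\left(2 \right)}} P = - 4 \sqrt{-17 - \frac{3}{2}} \cdot 19 = - 4 \sqrt{- \frac{37}{2}} \cdot 19 = - 4 \frac{i \sqrt{74}}{2} \cdot 19 = - 2 i \sqrt{74} \cdot 19 = - 38 i \sqrt{74}$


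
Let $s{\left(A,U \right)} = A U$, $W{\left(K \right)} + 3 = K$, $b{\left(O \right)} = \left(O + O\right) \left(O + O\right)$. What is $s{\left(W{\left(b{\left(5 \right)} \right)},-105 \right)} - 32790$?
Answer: $-42975$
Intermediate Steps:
$b{\left(O \right)} = 4 O^{2}$ ($b{\left(O \right)} = 2 O 2 O = 4 O^{2}$)
$W{\left(K \right)} = -3 + K$
$s{\left(W{\left(b{\left(5 \right)} \right)},-105 \right)} - 32790 = \left(-3 + 4 \cdot 5^{2}\right) \left(-105\right) - 32790 = \left(-3 + 4 \cdot 25\right) \left(-105\right) - 32790 = \left(-3 + 100\right) \left(-105\right) - 32790 = 97 \left(-105\right) - 32790 = -10185 - 32790 = -42975$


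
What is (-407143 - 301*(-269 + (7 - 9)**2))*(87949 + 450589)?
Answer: -176305493364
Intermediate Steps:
(-407143 - 301*(-269 + (7 - 9)**2))*(87949 + 450589) = (-407143 - 301*(-269 + (-2)**2))*538538 = (-407143 - 301*(-269 + 4))*538538 = (-407143 - 301*(-265))*538538 = (-407143 + 79765)*538538 = -327378*538538 = -176305493364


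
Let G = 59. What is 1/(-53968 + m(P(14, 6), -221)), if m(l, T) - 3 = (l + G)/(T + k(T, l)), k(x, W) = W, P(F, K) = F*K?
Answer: -137/7393348 ≈ -1.8530e-5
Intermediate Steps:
m(l, T) = 3 + (59 + l)/(T + l) (m(l, T) = 3 + (l + 59)/(T + l) = 3 + (59 + l)/(T + l))
1/(-53968 + m(P(14, 6), -221)) = 1/(-53968 + (59 + 3*(-221) + 4*(14*6))/(-221 + 14*6)) = 1/(-53968 + (59 - 663 + 4*84)/(-221 + 84)) = 1/(-53968 + (59 - 663 + 336)/(-137)) = 1/(-53968 - 1/137*(-268)) = 1/(-53968 + 268/137) = 1/(-7393348/137) = -137/7393348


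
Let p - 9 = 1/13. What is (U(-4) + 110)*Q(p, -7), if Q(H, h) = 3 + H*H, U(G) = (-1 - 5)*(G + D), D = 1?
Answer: 1847168/169 ≈ 10930.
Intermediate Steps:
p = 118/13 (p = 9 + 1/13 = 118/13 ≈ 9.0769)
U(G) = -6 - 6*G (U(G) = (-1 - 5)*(G + 1) = -6*(1 + G) = -6 - 6*G)
Q(H, h) = 3 + H²
(U(-4) + 110)*Q(p, -7) = ((-6 - 6*(-4)) + 110)*(3 + (118/13)²) = ((-6 + 24) + 110)*(3 + 13924/169) = (18 + 110)*(14431/169) = 128*(14431/169) = 1847168/169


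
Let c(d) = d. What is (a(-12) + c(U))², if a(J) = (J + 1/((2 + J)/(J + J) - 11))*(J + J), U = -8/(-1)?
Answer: 1434894400/16129 ≈ 88964.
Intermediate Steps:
U = 8 (U = -8*(-1) = 8)
a(J) = 2*J*(J + 1/(-11 + (2 + J)/(2*J))) (a(J) = (J + 1/((2 + J)/((2*J)) - 11))*(2*J) = (J + 1/((2 + J)*(1/(2*J)) - 11))*(2*J) = (J + 1/((2 + J)/(2*J) - 11))*(2*J) = (J + 1/(-11 + (2 + J)/(2*J)))*(2*J) = 2*J*(J + 1/(-11 + (2 + J)/(2*J))))
(a(-12) + c(U))² = ((-12)²*(-8 + 42*(-12))/(-2 + 21*(-12)) + 8)² = (144*(-8 - 504)/(-2 - 252) + 8)² = (144*(-512)/(-254) + 8)² = (144*(-1/254)*(-512) + 8)² = (36864/127 + 8)² = (37880/127)² = 1434894400/16129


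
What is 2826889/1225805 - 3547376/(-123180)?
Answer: 46966074247/1509946599 ≈ 31.104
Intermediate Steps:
2826889/1225805 - 3547376/(-123180) = 2826889*(1/1225805) - 3547376*(-1/123180) = 2826889/1225805 + 886844/30795 = 46966074247/1509946599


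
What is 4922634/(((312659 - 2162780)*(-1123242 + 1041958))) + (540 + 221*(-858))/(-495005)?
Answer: 677070863347561/1772415319794210 ≈ 0.38200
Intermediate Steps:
4922634/(((312659 - 2162780)*(-1123242 + 1041958))) + (540 + 221*(-858))/(-495005) = 4922634/((-1850121*(-81284))) + (540 - 189618)*(-1/495005) = 4922634/150385235364 - 189078*(-1/495005) = 4922634*(1/150385235364) + 189078/495005 = 820439/25064205894 + 189078/495005 = 677070863347561/1772415319794210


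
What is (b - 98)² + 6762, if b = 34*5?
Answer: 11946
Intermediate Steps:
b = 170
(b - 98)² + 6762 = (170 - 98)² + 6762 = 72² + 6762 = 5184 + 6762 = 11946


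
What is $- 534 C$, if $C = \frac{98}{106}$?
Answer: $- \frac{26166}{53} \approx -493.7$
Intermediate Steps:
$C = \frac{49}{53}$ ($C = 98 \cdot \frac{1}{106} = \frac{49}{53} \approx 0.92453$)
$- 534 C = \left(-534\right) \frac{49}{53} = - \frac{26166}{53}$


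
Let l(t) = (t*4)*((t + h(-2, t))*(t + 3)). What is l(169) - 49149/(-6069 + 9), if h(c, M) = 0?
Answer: 39692951743/2020 ≈ 1.9650e+7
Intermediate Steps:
l(t) = 4*t**2*(3 + t) (l(t) = (t*4)*((t + 0)*(t + 3)) = (4*t)*(t*(3 + t)) = 4*t**2*(3 + t))
l(169) - 49149/(-6069 + 9) = 4*169**2*(3 + 169) - 49149/(-6069 + 9) = 4*28561*172 - 49149/(-6060) = 19649968 - 49149*(-1/6060) = 19649968 + 16383/2020 = 39692951743/2020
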